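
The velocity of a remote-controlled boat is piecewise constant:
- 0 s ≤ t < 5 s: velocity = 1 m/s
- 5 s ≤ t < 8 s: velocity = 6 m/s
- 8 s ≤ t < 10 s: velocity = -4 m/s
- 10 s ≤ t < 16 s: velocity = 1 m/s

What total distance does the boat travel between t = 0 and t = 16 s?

37 m

Distance (not displacement) is the total path length: add the absolute areas under v-t.
0–5 s: |1| × 5 = 5 m
5–8 s: |6| × 3 = 18 m
8–10 s: |-4| × 2 = 8 m
10–16 s: |1| × 6 = 6 m
Total distance = 37 m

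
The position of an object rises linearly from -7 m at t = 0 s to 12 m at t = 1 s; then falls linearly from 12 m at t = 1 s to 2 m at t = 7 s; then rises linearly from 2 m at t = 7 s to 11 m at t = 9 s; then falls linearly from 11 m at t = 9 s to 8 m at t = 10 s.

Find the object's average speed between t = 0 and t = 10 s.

Average speed = (total path length)/(elapsed time); on a piecewise-linear x-t graph the path length is Σ|Δx|.
0–1 s: |Δx| = |12 − -7| = 19 m
1–7 s: |Δx| = |2 − 12| = 10 m
7–9 s: |Δx| = |11 − 2| = 9 m
9–10 s: |Δx| = |8 − 11| = 3 m
Total path = 41 m; average speed = 41/10 = 4.1 m/s.

4.1 m/s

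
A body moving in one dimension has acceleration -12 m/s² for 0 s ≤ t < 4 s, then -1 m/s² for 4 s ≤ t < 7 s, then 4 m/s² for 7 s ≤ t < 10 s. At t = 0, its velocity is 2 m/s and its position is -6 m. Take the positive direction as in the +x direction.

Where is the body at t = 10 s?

On each constant-a segment, Δv = aΔt and Δx = v₀Δt + ½aΔt²; chain segment to segment.
0–4 s: v starts 2 m/s; Δx = 2·4 + ½·-12·4² = -88 m; v ends -46 m/s.
4–7 s: v starts -46 m/s; Δx = -46·3 + ½·-1·3² = -142.5 m; v ends -49 m/s.
7–10 s: v starts -49 m/s; Δx = -49·3 + ½·4·3² = -129 m; v ends -37 m/s.
x(10) = -6 + Σ Δx = -365.5 m.

-365.5 m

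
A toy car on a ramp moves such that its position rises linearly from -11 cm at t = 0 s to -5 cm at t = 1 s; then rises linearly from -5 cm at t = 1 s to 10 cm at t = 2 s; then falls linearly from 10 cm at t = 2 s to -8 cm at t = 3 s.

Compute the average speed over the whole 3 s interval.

Average speed = (total path length)/(elapsed time); on a piecewise-linear x-t graph the path length is Σ|Δx|.
0–1 s: |Δx| = |-5 − -11| = 6 cm
1–2 s: |Δx| = |10 − -5| = 15 cm
2–3 s: |Δx| = |-8 − 10| = 18 cm
Total path = 39 cm; average speed = 39/3 = 13 cm/s.

13 cm/s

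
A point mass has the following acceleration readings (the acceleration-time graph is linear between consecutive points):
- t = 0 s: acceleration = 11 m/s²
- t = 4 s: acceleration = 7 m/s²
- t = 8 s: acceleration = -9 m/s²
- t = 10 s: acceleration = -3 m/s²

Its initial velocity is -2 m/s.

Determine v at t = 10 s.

Δv equals the area under the a-t graph; then v = v₀ + Δv.
0–4 s: ½(11 + 7)(4) = 36 m/s
4–8 s: ½(7 + -9)(4) = -4 m/s
8–10 s: ½(-9 + -3)(2) = -12 m/s
Δv = 20 m/s, so v(10) = -2 + (20) = 18 m/s.

18 m/s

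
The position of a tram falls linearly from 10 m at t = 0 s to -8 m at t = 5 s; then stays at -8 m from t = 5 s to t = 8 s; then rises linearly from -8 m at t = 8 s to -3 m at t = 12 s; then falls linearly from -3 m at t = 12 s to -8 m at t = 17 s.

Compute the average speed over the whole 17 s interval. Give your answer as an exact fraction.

Average speed = (total path length)/(elapsed time); on a piecewise-linear x-t graph the path length is Σ|Δx|.
0–5 s: |Δx| = |-8 − 10| = 18 m
5–8 s: |Δx| = |-8 − -8| = 0 m
8–12 s: |Δx| = |-3 − -8| = 5 m
12–17 s: |Δx| = |-8 − -3| = 5 m
Total path = 28 m; average speed = 28/17 = 28/17 m/s.

28/17 m/s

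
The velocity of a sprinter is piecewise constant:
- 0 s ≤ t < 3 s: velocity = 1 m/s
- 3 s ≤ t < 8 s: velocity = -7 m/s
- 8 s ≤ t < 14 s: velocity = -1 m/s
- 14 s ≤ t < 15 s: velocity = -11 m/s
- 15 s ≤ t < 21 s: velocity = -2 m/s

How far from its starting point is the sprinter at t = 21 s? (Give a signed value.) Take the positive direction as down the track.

-61 m

Displacement is the signed area under the v-t curve.
0–3 s: 1 × 3 = 3 m
3–8 s: -7 × 5 = -35 m
8–14 s: -1 × 6 = -6 m
14–15 s: -11 × 1 = -11 m
15–21 s: -2 × 6 = -12 m
Net displacement = -61 m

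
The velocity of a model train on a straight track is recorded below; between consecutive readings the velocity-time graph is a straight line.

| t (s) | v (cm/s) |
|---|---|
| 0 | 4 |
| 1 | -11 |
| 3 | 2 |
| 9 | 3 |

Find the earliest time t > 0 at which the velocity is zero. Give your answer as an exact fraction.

t = 4/15 s

v changes sign on 0–1 s (from 4 to -11); the graph is linear there, so v = 0 at t = 0 + (-4)·(1 − 0)/(-11 − 4) = 4/15 s.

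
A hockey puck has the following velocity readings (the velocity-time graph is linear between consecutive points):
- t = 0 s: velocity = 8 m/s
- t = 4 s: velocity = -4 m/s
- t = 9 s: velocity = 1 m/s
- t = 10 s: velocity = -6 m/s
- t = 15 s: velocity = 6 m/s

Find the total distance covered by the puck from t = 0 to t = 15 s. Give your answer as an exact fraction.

Distance (not displacement) is the total path length: add the absolute areas under v-t.
0–4 s: v = 0 at t = 8/3 s; triangle areas 32/3 + 8/3 = 40/3 m
4–9 s: v = 0 at t = 8 s; triangle areas 8 + 0.5 = 8.5 m
9–10 s: v = 0 at t = 64/7 s; triangle areas 1/14 + 18/7 = 37/14 m
10–15 s: v = 0 at t = 12.5 s; triangle areas 7.5 + 7.5 = 15 m
Total distance = 829/21 m

829/21 m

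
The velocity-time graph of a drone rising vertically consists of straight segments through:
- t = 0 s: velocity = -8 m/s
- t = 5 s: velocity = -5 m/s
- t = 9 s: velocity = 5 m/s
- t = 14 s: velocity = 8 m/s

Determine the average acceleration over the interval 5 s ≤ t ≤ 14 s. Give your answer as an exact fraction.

Average acceleration = Δv/Δt = (8 − -5)/(14 − 5) = 13/9 m/s².

13/9 m/s²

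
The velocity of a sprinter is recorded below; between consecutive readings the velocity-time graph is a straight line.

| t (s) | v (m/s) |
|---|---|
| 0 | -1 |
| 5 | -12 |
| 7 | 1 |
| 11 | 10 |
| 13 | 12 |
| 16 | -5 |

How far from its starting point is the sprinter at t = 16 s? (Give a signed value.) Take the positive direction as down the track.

Displacement is the signed area under the v-t curve.
0–5 s: ½(-1 + -12)(5) = -32.5 m
5–7 s: ½(-12 + 1)(2) = -11 m
7–11 s: ½(1 + 10)(4) = 22 m
11–13 s: ½(10 + 12)(2) = 22 m
13–16 s: ½(12 + -5)(3) = 10.5 m
Net displacement = 11 m

11 m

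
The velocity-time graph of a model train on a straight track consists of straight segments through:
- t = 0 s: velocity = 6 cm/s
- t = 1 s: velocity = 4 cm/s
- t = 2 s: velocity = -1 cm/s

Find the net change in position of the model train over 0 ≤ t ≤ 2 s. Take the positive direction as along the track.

Net displacement equals the area under the velocity-time graph (areas below the axis count negative).
0–1 s: ½(6 + 4)(1) = 5 cm
1–2 s: ½(4 + -1)(1) = 1.5 cm
Net displacement = 6.5 cm

6.5 cm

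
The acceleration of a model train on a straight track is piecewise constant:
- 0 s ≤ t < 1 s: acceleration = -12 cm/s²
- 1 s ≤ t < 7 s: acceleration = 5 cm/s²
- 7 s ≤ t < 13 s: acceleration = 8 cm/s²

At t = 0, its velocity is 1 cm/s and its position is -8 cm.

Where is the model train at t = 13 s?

On each constant-a segment, Δv = aΔt and Δx = v₀Δt + ½aΔt²; chain segment to segment.
0–1 s: v starts 1 cm/s; Δx = 1·1 + ½·-12·1² = -5 cm; v ends -11 cm/s.
1–7 s: v starts -11 cm/s; Δx = -11·6 + ½·5·6² = 24 cm; v ends 19 cm/s.
7–13 s: v starts 19 cm/s; Δx = 19·6 + ½·8·6² = 258 cm; v ends 67 cm/s.
x(13) = -8 + Σ Δx = 269 cm.

269 cm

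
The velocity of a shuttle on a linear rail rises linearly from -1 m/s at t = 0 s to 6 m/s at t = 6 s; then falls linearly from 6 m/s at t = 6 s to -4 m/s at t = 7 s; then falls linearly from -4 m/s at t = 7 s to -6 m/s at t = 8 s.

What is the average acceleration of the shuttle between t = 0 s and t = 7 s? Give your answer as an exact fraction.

-3/7 m/s²

Average acceleration = Δv/Δt = (-4 − -1)/(7 − 0) = -3/7 m/s².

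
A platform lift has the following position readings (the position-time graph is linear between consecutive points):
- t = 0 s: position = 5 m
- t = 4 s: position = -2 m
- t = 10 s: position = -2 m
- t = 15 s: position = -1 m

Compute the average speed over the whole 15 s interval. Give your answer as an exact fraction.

Average speed = (total path length)/(elapsed time); on a piecewise-linear x-t graph the path length is Σ|Δx|.
0–4 s: |Δx| = |-2 − 5| = 7 m
4–10 s: |Δx| = |-2 − -2| = 0 m
10–15 s: |Δx| = |-1 − -2| = 1 m
Total path = 8 m; average speed = 8/15 = 8/15 m/s.

8/15 m/s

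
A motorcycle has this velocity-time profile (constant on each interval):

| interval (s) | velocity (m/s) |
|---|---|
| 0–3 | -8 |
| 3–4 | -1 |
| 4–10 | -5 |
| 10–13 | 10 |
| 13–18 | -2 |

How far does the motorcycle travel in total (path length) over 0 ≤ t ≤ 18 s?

95 m

Total distance travelled is ∫|v| dt — sum the magnitudes of each area piece.
0–3 s: |-8| × 3 = 24 m
3–4 s: |-1| × 1 = 1 m
4–10 s: |-5| × 6 = 30 m
10–13 s: |10| × 3 = 30 m
13–18 s: |-2| × 5 = 10 m
Total distance = 95 m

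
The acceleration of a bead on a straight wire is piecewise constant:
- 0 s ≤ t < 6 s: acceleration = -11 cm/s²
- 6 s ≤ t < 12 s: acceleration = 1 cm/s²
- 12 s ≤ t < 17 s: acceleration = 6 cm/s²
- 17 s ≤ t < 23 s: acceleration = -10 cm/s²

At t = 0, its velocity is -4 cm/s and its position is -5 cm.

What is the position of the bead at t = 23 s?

On each constant-a segment, Δv = aΔt and Δx = v₀Δt + ½aΔt²; chain segment to segment.
0–6 s: v starts -4 cm/s; Δx = -4·6 + ½·-11·6² = -222 cm; v ends -70 cm/s.
6–12 s: v starts -70 cm/s; Δx = -70·6 + ½·1·6² = -402 cm; v ends -64 cm/s.
12–17 s: v starts -64 cm/s; Δx = -64·5 + ½·6·5² = -245 cm; v ends -34 cm/s.
17–23 s: v starts -34 cm/s; Δx = -34·6 + ½·-10·6² = -384 cm; v ends -94 cm/s.
x(23) = -5 + Σ Δx = -1258 cm.

-1258 cm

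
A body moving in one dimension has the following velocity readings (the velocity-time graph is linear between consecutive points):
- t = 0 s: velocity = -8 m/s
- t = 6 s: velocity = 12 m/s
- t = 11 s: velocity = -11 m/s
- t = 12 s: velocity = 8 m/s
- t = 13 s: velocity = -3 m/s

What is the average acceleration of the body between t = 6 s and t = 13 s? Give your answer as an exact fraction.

Average acceleration = Δv/Δt = (-3 − 12)/(13 − 6) = -15/7 m/s².

-15/7 m/s²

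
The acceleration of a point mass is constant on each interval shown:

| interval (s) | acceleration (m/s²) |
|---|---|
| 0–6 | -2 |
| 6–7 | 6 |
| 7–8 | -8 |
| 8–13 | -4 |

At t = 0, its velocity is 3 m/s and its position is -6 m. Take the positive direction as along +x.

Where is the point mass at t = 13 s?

-142 m

On each constant-a segment, Δv = aΔt and Δx = v₀Δt + ½aΔt²; chain segment to segment.
0–6 s: v starts 3 m/s; Δx = 3·6 + ½·-2·6² = -18 m; v ends -9 m/s.
6–7 s: v starts -9 m/s; Δx = -9·1 + ½·6·1² = -6 m; v ends -3 m/s.
7–8 s: v starts -3 m/s; Δx = -3·1 + ½·-8·1² = -7 m; v ends -11 m/s.
8–13 s: v starts -11 m/s; Δx = -11·5 + ½·-4·5² = -105 m; v ends -31 m/s.
x(13) = -6 + Σ Δx = -142 m.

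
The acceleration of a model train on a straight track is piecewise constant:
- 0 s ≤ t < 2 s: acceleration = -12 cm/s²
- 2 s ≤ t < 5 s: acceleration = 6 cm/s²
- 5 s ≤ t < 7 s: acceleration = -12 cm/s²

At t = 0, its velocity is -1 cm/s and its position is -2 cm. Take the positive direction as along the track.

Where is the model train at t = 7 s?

-114 cm

On each constant-a segment, Δv = aΔt and Δx = v₀Δt + ½aΔt²; chain segment to segment.
0–2 s: v starts -1 cm/s; Δx = -1·2 + ½·-12·2² = -26 cm; v ends -25 cm/s.
2–5 s: v starts -25 cm/s; Δx = -25·3 + ½·6·3² = -48 cm; v ends -7 cm/s.
5–7 s: v starts -7 cm/s; Δx = -7·2 + ½·-12·2² = -38 cm; v ends -31 cm/s.
x(7) = -2 + Σ Δx = -114 cm.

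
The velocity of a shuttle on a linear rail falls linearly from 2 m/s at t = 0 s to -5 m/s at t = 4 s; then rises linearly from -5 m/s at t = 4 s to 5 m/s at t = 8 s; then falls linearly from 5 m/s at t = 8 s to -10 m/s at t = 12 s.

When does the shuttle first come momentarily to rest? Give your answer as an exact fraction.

t = 8/7 s

v changes sign on 0–4 s (from 2 to -5); the graph is linear there, so v = 0 at t = 0 + (-2)·(4 − 0)/(-5 − 2) = 8/7 s.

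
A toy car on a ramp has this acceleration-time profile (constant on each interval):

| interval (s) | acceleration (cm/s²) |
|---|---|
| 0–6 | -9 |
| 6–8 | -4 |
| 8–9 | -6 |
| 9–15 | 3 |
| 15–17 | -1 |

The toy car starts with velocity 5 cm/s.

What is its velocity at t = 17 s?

Δv equals the area under the a-t graph; then v = v₀ + Δv.
0–6 s: -9 × 6 = -54 cm/s
6–8 s: -4 × 2 = -8 cm/s
8–9 s: -6 × 1 = -6 cm/s
9–15 s: 3 × 6 = 18 cm/s
15–17 s: -1 × 2 = -2 cm/s
Δv = -52 cm/s, so v(17) = 5 + (-52) = -47 cm/s.

-47 cm/s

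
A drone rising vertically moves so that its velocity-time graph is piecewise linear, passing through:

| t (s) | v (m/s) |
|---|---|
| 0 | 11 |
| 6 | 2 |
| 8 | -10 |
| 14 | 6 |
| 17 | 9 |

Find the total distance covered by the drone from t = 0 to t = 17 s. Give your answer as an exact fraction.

287/3 m

Total distance travelled is ∫|v| dt — sum the magnitudes of each area piece.
0–6 s: |½(11 + 2)(6)| = 39 m
6–8 s: v = 0 at t = 19/3 s; triangle areas 1/3 + 25/3 = 26/3 m
8–14 s: v = 0 at t = 11.75 s; triangle areas 18.75 + 6.75 = 25.5 m
14–17 s: |½(6 + 9)(3)| = 22.5 m
Total distance = 287/3 m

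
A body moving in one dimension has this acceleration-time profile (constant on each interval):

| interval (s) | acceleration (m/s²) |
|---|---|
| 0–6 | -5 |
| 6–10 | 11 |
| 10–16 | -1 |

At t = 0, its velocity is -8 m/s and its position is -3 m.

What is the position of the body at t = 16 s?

-187 m

On each constant-a segment, Δv = aΔt and Δx = v₀Δt + ½aΔt²; chain segment to segment.
0–6 s: v starts -8 m/s; Δx = -8·6 + ½·-5·6² = -138 m; v ends -38 m/s.
6–10 s: v starts -38 m/s; Δx = -38·4 + ½·11·4² = -64 m; v ends 6 m/s.
10–16 s: v starts 6 m/s; Δx = 6·6 + ½·-1·6² = 18 m; v ends 0 m/s.
x(16) = -3 + Σ Δx = -187 m.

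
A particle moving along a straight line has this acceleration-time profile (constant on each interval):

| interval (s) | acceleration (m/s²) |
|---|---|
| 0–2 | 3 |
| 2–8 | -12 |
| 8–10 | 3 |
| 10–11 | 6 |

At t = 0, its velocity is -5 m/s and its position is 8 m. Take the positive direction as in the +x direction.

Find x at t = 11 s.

-404 m

On each constant-a segment, Δv = aΔt and Δx = v₀Δt + ½aΔt²; chain segment to segment.
0–2 s: v starts -5 m/s; Δx = -5·2 + ½·3·2² = -4 m; v ends 1 m/s.
2–8 s: v starts 1 m/s; Δx = 1·6 + ½·-12·6² = -210 m; v ends -71 m/s.
8–10 s: v starts -71 m/s; Δx = -71·2 + ½·3·2² = -136 m; v ends -65 m/s.
10–11 s: v starts -65 m/s; Δx = -65·1 + ½·6·1² = -62 m; v ends -59 m/s.
x(11) = 8 + Σ Δx = -404 m.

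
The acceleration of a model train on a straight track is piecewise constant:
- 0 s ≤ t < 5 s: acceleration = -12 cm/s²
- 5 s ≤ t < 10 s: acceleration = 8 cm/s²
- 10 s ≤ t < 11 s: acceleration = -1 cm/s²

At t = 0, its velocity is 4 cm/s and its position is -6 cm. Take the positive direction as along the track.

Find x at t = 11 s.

On each constant-a segment, Δv = aΔt and Δx = v₀Δt + ½aΔt²; chain segment to segment.
0–5 s: v starts 4 cm/s; Δx = 4·5 + ½·-12·5² = -130 cm; v ends -56 cm/s.
5–10 s: v starts -56 cm/s; Δx = -56·5 + ½·8·5² = -180 cm; v ends -16 cm/s.
10–11 s: v starts -16 cm/s; Δx = -16·1 + ½·-1·1² = -16.5 cm; v ends -17 cm/s.
x(11) = -6 + Σ Δx = -332.5 cm.

-332.5 cm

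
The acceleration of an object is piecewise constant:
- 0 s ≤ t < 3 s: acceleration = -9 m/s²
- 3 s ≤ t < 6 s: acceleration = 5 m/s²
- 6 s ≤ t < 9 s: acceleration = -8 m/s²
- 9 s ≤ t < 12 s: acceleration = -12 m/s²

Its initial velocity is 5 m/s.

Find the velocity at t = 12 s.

-67 m/s

Δv equals the area under the a-t graph; then v = v₀ + Δv.
0–3 s: -9 × 3 = -27 m/s
3–6 s: 5 × 3 = 15 m/s
6–9 s: -8 × 3 = -24 m/s
9–12 s: -12 × 3 = -36 m/s
Δv = -72 m/s, so v(12) = 5 + (-72) = -67 m/s.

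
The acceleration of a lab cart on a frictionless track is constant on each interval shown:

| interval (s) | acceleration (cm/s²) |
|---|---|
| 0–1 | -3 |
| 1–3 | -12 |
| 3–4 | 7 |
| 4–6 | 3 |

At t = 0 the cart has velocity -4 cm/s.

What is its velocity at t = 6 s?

Δv equals the area under the a-t graph; then v = v₀ + Δv.
0–1 s: -3 × 1 = -3 cm/s
1–3 s: -12 × 2 = -24 cm/s
3–4 s: 7 × 1 = 7 cm/s
4–6 s: 3 × 2 = 6 cm/s
Δv = -14 cm/s, so v(6) = -4 + (-14) = -18 cm/s.

-18 cm/s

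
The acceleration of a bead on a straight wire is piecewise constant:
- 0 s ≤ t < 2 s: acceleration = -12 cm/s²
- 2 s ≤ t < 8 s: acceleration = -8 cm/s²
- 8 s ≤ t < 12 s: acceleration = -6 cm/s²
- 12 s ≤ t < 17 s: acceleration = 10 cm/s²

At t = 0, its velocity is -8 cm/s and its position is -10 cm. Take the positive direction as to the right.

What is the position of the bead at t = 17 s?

On each constant-a segment, Δv = aΔt and Δx = v₀Δt + ½aΔt²; chain segment to segment.
0–2 s: v starts -8 cm/s; Δx = -8·2 + ½·-12·2² = -40 cm; v ends -32 cm/s.
2–8 s: v starts -32 cm/s; Δx = -32·6 + ½·-8·6² = -336 cm; v ends -80 cm/s.
8–12 s: v starts -80 cm/s; Δx = -80·4 + ½·-6·4² = -368 cm; v ends -104 cm/s.
12–17 s: v starts -104 cm/s; Δx = -104·5 + ½·10·5² = -395 cm; v ends -54 cm/s.
x(17) = -10 + Σ Δx = -1149 cm.

-1149 cm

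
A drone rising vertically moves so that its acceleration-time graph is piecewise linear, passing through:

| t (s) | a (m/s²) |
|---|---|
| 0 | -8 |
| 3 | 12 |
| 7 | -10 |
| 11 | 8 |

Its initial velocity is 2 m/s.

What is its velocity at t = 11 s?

8 m/s

Δv equals the area under the a-t graph; then v = v₀ + Δv.
0–3 s: ½(-8 + 12)(3) = 6 m/s
3–7 s: ½(12 + -10)(4) = 4 m/s
7–11 s: ½(-10 + 8)(4) = -4 m/s
Δv = 6 m/s, so v(11) = 2 + (6) = 8 m/s.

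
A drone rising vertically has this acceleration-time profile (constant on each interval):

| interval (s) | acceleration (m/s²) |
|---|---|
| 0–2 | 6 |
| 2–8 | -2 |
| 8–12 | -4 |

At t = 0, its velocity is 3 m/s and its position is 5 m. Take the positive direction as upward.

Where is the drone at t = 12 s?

57 m

On each constant-a segment, Δv = aΔt and Δx = v₀Δt + ½aΔt²; chain segment to segment.
0–2 s: v starts 3 m/s; Δx = 3·2 + ½·6·2² = 18 m; v ends 15 m/s.
2–8 s: v starts 15 m/s; Δx = 15·6 + ½·-2·6² = 54 m; v ends 3 m/s.
8–12 s: v starts 3 m/s; Δx = 3·4 + ½·-4·4² = -20 m; v ends -13 m/s.
x(12) = 5 + Σ Δx = 57 m.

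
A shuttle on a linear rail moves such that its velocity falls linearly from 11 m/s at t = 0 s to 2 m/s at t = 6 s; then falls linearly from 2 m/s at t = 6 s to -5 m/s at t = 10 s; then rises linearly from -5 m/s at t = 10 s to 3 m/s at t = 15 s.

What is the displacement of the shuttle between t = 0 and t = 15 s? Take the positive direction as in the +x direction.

28 m

Displacement is the signed area under the v-t curve.
0–6 s: ½(11 + 2)(6) = 39 m
6–10 s: ½(2 + -5)(4) = -6 m
10–15 s: ½(-5 + 3)(5) = -5 m
Net displacement = 28 m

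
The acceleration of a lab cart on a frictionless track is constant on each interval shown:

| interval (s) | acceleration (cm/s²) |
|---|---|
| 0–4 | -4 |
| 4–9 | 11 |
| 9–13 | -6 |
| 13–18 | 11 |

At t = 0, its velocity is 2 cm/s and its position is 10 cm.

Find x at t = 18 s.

On each constant-a segment, Δv = aΔt and Δx = v₀Δt + ½aΔt²; chain segment to segment.
0–4 s: v starts 2 cm/s; Δx = 2·4 + ½·-4·4² = -24 cm; v ends -14 cm/s.
4–9 s: v starts -14 cm/s; Δx = -14·5 + ½·11·5² = 67.5 cm; v ends 41 cm/s.
9–13 s: v starts 41 cm/s; Δx = 41·4 + ½·-6·4² = 116 cm; v ends 17 cm/s.
13–18 s: v starts 17 cm/s; Δx = 17·5 + ½·11·5² = 222.5 cm; v ends 72 cm/s.
x(18) = 10 + Σ Δx = 392 cm.

392 cm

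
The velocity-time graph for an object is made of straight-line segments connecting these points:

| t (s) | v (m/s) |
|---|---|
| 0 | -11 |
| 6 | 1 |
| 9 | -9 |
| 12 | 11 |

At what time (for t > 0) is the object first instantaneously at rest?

t = 5.5 s

v changes sign on 0–6 s (from -11 to 1); the graph is linear there, so v = 0 at t = 0 + (11)·(6 − 0)/(1 − -11) = 5.5 s.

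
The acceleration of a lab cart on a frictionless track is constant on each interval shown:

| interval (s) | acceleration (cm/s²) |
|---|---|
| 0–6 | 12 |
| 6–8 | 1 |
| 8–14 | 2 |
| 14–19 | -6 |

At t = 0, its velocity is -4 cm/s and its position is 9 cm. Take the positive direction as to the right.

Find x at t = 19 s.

On each constant-a segment, Δv = aΔt and Δx = v₀Δt + ½aΔt²; chain segment to segment.
0–6 s: v starts -4 cm/s; Δx = -4·6 + ½·12·6² = 192 cm; v ends 68 cm/s.
6–8 s: v starts 68 cm/s; Δx = 68·2 + ½·1·2² = 138 cm; v ends 70 cm/s.
8–14 s: v starts 70 cm/s; Δx = 70·6 + ½·2·6² = 456 cm; v ends 82 cm/s.
14–19 s: v starts 82 cm/s; Δx = 82·5 + ½·-6·5² = 335 cm; v ends 52 cm/s.
x(19) = 9 + Σ Δx = 1130 cm.

1130 cm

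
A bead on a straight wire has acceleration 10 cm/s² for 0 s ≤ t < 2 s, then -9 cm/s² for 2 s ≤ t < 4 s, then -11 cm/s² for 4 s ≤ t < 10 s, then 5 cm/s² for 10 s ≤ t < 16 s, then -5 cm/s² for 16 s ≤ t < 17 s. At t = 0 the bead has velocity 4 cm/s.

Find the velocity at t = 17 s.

-35 cm/s

Δv equals the area under the a-t graph; then v = v₀ + Δv.
0–2 s: 10 × 2 = 20 cm/s
2–4 s: -9 × 2 = -18 cm/s
4–10 s: -11 × 6 = -66 cm/s
10–16 s: 5 × 6 = 30 cm/s
16–17 s: -5 × 1 = -5 cm/s
Δv = -39 cm/s, so v(17) = 4 + (-39) = -35 cm/s.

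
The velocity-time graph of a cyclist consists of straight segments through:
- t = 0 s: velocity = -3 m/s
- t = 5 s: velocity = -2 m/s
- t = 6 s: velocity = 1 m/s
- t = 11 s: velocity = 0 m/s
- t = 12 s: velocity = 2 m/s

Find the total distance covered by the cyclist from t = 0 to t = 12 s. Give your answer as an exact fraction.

Total distance travelled is ∫|v| dt — sum the magnitudes of each area piece.
0–5 s: |½(-3 + -2)(5)| = 12.5 m
5–6 s: v = 0 at t = 17/3 s; triangle areas 2/3 + 1/6 = 5/6 m
6–11 s: |½(1 + 0)(5)| = 2.5 m
11–12 s: |½(0 + 2)(1)| = 1 m
Total distance = 101/6 m

101/6 m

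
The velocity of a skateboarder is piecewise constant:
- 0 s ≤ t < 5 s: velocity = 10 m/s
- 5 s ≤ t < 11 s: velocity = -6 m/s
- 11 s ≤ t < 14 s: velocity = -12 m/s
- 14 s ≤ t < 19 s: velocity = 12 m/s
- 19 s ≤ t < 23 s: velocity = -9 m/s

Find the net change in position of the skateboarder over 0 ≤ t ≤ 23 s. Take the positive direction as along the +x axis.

Net displacement equals the area under the velocity-time graph (areas below the axis count negative).
0–5 s: 10 × 5 = 50 m
5–11 s: -6 × 6 = -36 m
11–14 s: -12 × 3 = -36 m
14–19 s: 12 × 5 = 60 m
19–23 s: -9 × 4 = -36 m
Net displacement = 2 m

2 m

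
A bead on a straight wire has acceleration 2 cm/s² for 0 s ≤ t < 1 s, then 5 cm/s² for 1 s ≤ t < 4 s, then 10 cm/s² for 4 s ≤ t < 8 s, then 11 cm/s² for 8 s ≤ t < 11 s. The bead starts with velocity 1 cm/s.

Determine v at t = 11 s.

91 cm/s

Δv equals the area under the a-t graph; then v = v₀ + Δv.
0–1 s: 2 × 1 = 2 cm/s
1–4 s: 5 × 3 = 15 cm/s
4–8 s: 10 × 4 = 40 cm/s
8–11 s: 11 × 3 = 33 cm/s
Δv = 90 cm/s, so v(11) = 1 + (90) = 91 cm/s.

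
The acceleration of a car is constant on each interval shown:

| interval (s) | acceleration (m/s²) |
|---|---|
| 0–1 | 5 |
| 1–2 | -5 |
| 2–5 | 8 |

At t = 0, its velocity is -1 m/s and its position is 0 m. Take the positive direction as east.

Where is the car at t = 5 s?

36 m

On each constant-a segment, Δv = aΔt and Δx = v₀Δt + ½aΔt²; chain segment to segment.
0–1 s: v starts -1 m/s; Δx = -1·1 + ½·5·1² = 1.5 m; v ends 4 m/s.
1–2 s: v starts 4 m/s; Δx = 4·1 + ½·-5·1² = 1.5 m; v ends -1 m/s.
2–5 s: v starts -1 m/s; Δx = -1·3 + ½·8·3² = 33 m; v ends 23 m/s.
x(5) = 0 + Σ Δx = 36 m.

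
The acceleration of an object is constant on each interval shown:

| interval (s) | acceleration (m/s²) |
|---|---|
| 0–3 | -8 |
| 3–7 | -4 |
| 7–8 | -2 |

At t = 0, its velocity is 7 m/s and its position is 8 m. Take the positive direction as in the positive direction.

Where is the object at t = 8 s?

-141 m

On each constant-a segment, Δv = aΔt and Δx = v₀Δt + ½aΔt²; chain segment to segment.
0–3 s: v starts 7 m/s; Δx = 7·3 + ½·-8·3² = -15 m; v ends -17 m/s.
3–7 s: v starts -17 m/s; Δx = -17·4 + ½·-4·4² = -100 m; v ends -33 m/s.
7–8 s: v starts -33 m/s; Δx = -33·1 + ½·-2·1² = -34 m; v ends -35 m/s.
x(8) = 8 + Σ Δx = -141 m.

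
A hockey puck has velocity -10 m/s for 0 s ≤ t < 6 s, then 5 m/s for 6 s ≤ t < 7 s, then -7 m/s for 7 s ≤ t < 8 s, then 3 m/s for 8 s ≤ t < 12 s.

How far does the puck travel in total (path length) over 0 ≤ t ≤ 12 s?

84 m

Total distance travelled is ∫|v| dt — sum the magnitudes of each area piece.
0–6 s: |-10| × 6 = 60 m
6–7 s: |5| × 1 = 5 m
7–8 s: |-7| × 1 = 7 m
8–12 s: |3| × 4 = 12 m
Total distance = 84 m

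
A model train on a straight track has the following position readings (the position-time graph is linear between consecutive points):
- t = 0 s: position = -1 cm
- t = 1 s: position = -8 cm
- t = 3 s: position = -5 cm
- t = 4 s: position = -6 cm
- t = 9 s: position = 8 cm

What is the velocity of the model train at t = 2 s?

1.5 cm/s

Velocity is the slope of the x-t graph on 1–3 s: (-5 − -8)/(3 − 1) = 1.5 cm/s.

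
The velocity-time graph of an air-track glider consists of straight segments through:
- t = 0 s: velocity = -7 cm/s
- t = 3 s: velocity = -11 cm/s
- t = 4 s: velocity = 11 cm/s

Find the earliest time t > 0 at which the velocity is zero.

t = 3.5 s

v changes sign on 3–4 s (from -11 to 11); the graph is linear there, so v = 0 at t = 3 + (11)·(4 − 3)/(11 − -11) = 3.5 s.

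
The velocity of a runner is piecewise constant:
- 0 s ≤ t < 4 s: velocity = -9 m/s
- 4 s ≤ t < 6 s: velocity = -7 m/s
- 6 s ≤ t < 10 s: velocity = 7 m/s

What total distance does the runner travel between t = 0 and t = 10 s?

78 m

Total distance travelled is ∫|v| dt — sum the magnitudes of each area piece.
0–4 s: |-9| × 4 = 36 m
4–6 s: |-7| × 2 = 14 m
6–10 s: |7| × 4 = 28 m
Total distance = 78 m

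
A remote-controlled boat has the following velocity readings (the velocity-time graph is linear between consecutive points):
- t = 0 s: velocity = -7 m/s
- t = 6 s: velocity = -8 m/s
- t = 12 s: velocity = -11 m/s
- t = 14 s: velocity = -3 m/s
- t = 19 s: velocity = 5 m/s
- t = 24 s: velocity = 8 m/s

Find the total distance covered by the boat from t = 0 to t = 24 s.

Distance (not displacement) is the total path length: add the absolute areas under v-t.
0–6 s: |½(-7 + -8)(6)| = 45 m
6–12 s: |½(-8 + -11)(6)| = 57 m
12–14 s: |½(-11 + -3)(2)| = 14 m
14–19 s: v = 0 at t = 15.875 s; triangle areas 2.8125 + 7.8125 = 10.625 m
19–24 s: |½(5 + 8)(5)| = 32.5 m
Total distance = 159.125 m

159.125 m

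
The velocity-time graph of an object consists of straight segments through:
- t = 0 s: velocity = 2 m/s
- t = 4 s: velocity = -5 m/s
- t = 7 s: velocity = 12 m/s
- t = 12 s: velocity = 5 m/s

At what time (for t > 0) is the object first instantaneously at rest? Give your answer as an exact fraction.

t = 8/7 s

v changes sign on 0–4 s (from 2 to -5); the graph is linear there, so v = 0 at t = 0 + (-2)·(4 − 0)/(-5 − 2) = 8/7 s.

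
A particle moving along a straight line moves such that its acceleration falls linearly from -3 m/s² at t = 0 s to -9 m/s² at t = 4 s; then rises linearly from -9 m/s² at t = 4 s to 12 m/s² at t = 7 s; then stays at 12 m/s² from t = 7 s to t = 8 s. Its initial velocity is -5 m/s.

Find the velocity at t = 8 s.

Δv equals the area under the a-t graph; then v = v₀ + Δv.
0–4 s: ½(-3 + -9)(4) = -24 m/s
4–7 s: ½(-9 + 12)(3) = 4.5 m/s
7–8 s: 12 × 1 = 12 m/s
Δv = -7.5 m/s, so v(8) = -5 + (-7.5) = -12.5 m/s.

-12.5 m/s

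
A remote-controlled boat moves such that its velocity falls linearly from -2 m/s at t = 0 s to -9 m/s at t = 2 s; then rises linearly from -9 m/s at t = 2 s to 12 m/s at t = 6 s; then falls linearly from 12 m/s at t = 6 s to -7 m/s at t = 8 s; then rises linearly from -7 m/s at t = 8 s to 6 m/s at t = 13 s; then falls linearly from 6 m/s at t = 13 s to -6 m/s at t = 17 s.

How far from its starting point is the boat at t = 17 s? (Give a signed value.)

-2.5 m

Displacement is the signed area under the v-t curve.
0–2 s: ½(-2 + -9)(2) = -11 m
2–6 s: ½(-9 + 12)(4) = 6 m
6–8 s: ½(12 + -7)(2) = 5 m
8–13 s: ½(-7 + 6)(5) = -2.5 m
13–17 s: ½(6 + -6)(4) = 0 m
Net displacement = -2.5 m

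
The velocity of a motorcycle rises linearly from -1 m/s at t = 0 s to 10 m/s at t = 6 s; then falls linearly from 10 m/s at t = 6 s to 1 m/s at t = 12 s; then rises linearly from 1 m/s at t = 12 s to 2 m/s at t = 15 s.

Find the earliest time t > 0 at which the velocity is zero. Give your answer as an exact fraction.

t = 6/11 s

v changes sign on 0–6 s (from -1 to 10); the graph is linear there, so v = 0 at t = 0 + (1)·(6 − 0)/(10 − -1) = 6/11 s.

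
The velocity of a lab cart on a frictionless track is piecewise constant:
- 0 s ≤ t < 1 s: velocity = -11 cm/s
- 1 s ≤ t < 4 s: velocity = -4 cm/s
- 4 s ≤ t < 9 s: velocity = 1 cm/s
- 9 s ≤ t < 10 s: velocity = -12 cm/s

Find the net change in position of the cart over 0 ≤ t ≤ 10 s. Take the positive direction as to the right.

-30 cm

Net displacement equals the area under the velocity-time graph (areas below the axis count negative).
0–1 s: -11 × 1 = -11 cm
1–4 s: -4 × 3 = -12 cm
4–9 s: 1 × 5 = 5 cm
9–10 s: -12 × 1 = -12 cm
Net displacement = -30 cm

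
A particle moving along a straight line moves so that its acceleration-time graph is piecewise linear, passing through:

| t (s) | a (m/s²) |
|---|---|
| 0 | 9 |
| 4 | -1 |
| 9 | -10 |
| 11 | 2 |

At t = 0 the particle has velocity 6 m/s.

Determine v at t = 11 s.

-13.5 m/s

Δv equals the area under the a-t graph; then v = v₀ + Δv.
0–4 s: ½(9 + -1)(4) = 16 m/s
4–9 s: ½(-1 + -10)(5) = -27.5 m/s
9–11 s: ½(-10 + 2)(2) = -8 m/s
Δv = -19.5 m/s, so v(11) = 6 + (-19.5) = -13.5 m/s.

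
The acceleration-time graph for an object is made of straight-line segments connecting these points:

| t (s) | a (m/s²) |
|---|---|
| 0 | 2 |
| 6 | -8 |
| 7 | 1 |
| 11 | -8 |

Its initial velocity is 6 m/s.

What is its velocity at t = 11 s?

-29.5 m/s

Δv equals the area under the a-t graph; then v = v₀ + Δv.
0–6 s: ½(2 + -8)(6) = -18 m/s
6–7 s: ½(-8 + 1)(1) = -3.5 m/s
7–11 s: ½(1 + -8)(4) = -14 m/s
Δv = -35.5 m/s, so v(11) = 6 + (-35.5) = -29.5 m/s.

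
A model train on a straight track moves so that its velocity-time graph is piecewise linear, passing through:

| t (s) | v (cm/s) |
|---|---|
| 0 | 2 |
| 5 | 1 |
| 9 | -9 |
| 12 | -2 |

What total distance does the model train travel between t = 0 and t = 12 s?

40.4 cm

Total distance travelled is ∫|v| dt — sum the magnitudes of each area piece.
0–5 s: |½(2 + 1)(5)| = 7.5 cm
5–9 s: v = 0 at t = 5.4 s; triangle areas 0.2 + 16.2 = 16.4 cm
9–12 s: |½(-9 + -2)(3)| = 16.5 cm
Total distance = 40.4 cm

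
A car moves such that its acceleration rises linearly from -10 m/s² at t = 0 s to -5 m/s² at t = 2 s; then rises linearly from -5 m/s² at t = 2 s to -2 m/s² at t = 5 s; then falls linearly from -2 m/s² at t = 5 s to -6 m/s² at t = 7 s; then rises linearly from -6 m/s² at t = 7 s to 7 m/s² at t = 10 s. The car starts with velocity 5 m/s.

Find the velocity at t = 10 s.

-27 m/s

Δv equals the area under the a-t graph; then v = v₀ + Δv.
0–2 s: ½(-10 + -5)(2) = -15 m/s
2–5 s: ½(-5 + -2)(3) = -10.5 m/s
5–7 s: ½(-2 + -6)(2) = -8 m/s
7–10 s: ½(-6 + 7)(3) = 1.5 m/s
Δv = -32 m/s, so v(10) = 5 + (-32) = -27 m/s.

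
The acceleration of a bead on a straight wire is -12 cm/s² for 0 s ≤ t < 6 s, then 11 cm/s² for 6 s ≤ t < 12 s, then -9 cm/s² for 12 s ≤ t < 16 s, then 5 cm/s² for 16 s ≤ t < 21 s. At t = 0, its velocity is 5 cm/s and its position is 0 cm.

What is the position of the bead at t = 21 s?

-588.5 cm

On each constant-a segment, Δv = aΔt and Δx = v₀Δt + ½aΔt²; chain segment to segment.
0–6 s: v starts 5 cm/s; Δx = 5·6 + ½·-12·6² = -186 cm; v ends -67 cm/s.
6–12 s: v starts -67 cm/s; Δx = -67·6 + ½·11·6² = -204 cm; v ends -1 cm/s.
12–16 s: v starts -1 cm/s; Δx = -1·4 + ½·-9·4² = -76 cm; v ends -37 cm/s.
16–21 s: v starts -37 cm/s; Δx = -37·5 + ½·5·5² = -122.5 cm; v ends -12 cm/s.
x(21) = 0 + Σ Δx = -588.5 cm.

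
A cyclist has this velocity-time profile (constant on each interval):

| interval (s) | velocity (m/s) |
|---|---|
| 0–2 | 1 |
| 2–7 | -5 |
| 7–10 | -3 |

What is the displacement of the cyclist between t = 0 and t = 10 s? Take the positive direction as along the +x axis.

-32 m

Net displacement equals the area under the velocity-time graph (areas below the axis count negative).
0–2 s: 1 × 2 = 2 m
2–7 s: -5 × 5 = -25 m
7–10 s: -3 × 3 = -9 m
Net displacement = -32 m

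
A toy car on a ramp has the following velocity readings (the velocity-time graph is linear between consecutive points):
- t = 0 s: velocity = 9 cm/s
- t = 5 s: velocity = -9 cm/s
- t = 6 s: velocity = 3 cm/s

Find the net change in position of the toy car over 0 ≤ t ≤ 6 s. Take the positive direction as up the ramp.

Displacement is the signed area under the v-t curve.
0–5 s: ½(9 + -9)(5) = 0 cm
5–6 s: ½(-9 + 3)(1) = -3 cm
Net displacement = -3 cm

-3 cm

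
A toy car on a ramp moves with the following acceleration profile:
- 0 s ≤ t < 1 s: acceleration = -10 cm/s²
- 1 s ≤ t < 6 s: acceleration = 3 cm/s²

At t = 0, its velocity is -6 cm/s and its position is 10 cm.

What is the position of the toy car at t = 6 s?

On each constant-a segment, Δv = aΔt and Δx = v₀Δt + ½aΔt²; chain segment to segment.
0–1 s: v starts -6 cm/s; Δx = -6·1 + ½·-10·1² = -11 cm; v ends -16 cm/s.
1–6 s: v starts -16 cm/s; Δx = -16·5 + ½·3·5² = -42.5 cm; v ends -1 cm/s.
x(6) = 10 + Σ Δx = -43.5 cm.

-43.5 cm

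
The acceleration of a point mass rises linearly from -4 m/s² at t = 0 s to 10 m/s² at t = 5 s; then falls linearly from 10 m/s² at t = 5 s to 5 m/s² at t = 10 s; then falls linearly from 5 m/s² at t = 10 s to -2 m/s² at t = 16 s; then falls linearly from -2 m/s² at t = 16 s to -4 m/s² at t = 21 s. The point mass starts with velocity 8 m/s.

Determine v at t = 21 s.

54.5 m/s

Δv equals the area under the a-t graph; then v = v₀ + Δv.
0–5 s: ½(-4 + 10)(5) = 15 m/s
5–10 s: ½(10 + 5)(5) = 37.5 m/s
10–16 s: ½(5 + -2)(6) = 9 m/s
16–21 s: ½(-2 + -4)(5) = -15 m/s
Δv = 46.5 m/s, so v(21) = 8 + (46.5) = 54.5 m/s.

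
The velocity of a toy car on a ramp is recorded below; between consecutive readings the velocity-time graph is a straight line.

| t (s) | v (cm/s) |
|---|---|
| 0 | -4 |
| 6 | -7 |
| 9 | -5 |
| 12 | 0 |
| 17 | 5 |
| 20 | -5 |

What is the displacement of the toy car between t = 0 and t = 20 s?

Displacement is the signed area under the v-t curve.
0–6 s: ½(-4 + -7)(6) = -33 cm
6–9 s: ½(-7 + -5)(3) = -18 cm
9–12 s: ½(-5 + 0)(3) = -7.5 cm
12–17 s: ½(0 + 5)(5) = 12.5 cm
17–20 s: ½(5 + -5)(3) = 0 cm
Net displacement = -46 cm

-46 cm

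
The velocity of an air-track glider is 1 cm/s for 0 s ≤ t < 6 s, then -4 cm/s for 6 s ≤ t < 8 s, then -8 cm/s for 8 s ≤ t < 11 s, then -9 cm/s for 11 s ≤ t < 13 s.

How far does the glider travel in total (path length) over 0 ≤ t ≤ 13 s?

56 cm

Distance (not displacement) is the total path length: add the absolute areas under v-t.
0–6 s: |1| × 6 = 6 cm
6–8 s: |-4| × 2 = 8 cm
8–11 s: |-8| × 3 = 24 cm
11–13 s: |-9| × 2 = 18 cm
Total distance = 56 cm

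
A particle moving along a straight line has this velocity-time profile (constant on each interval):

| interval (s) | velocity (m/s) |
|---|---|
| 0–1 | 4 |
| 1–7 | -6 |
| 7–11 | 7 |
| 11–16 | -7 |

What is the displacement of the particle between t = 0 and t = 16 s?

-39 m

Displacement is the signed area under the v-t curve.
0–1 s: 4 × 1 = 4 m
1–7 s: -6 × 6 = -36 m
7–11 s: 7 × 4 = 28 m
11–16 s: -7 × 5 = -35 m
Net displacement = -39 m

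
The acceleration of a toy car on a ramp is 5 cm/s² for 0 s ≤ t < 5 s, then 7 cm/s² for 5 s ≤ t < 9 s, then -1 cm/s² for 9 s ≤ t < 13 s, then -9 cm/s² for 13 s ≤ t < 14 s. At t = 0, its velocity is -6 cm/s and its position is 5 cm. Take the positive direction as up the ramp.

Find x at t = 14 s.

On each constant-a segment, Δv = aΔt and Δx = v₀Δt + ½aΔt²; chain segment to segment.
0–5 s: v starts -6 cm/s; Δx = -6·5 + ½·5·5² = 32.5 cm; v ends 19 cm/s.
5–9 s: v starts 19 cm/s; Δx = 19·4 + ½·7·4² = 132 cm; v ends 47 cm/s.
9–13 s: v starts 47 cm/s; Δx = 47·4 + ½·-1·4² = 180 cm; v ends 43 cm/s.
13–14 s: v starts 43 cm/s; Δx = 43·1 + ½·-9·1² = 38.5 cm; v ends 34 cm/s.
x(14) = 5 + Σ Δx = 388 cm.

388 cm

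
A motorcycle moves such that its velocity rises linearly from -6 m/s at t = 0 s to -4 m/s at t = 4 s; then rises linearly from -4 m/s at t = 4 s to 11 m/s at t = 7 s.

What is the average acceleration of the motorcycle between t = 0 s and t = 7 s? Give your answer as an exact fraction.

17/7 m/s²

Average acceleration = Δv/Δt = (11 − -6)/(7 − 0) = 17/7 m/s².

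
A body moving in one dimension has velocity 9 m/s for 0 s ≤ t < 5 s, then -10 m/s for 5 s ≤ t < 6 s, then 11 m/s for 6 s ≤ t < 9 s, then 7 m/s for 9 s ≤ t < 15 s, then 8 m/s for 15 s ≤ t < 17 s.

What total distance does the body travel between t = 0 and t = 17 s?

146 m

Total distance travelled is ∫|v| dt — sum the magnitudes of each area piece.
0–5 s: |9| × 5 = 45 m
5–6 s: |-10| × 1 = 10 m
6–9 s: |11| × 3 = 33 m
9–15 s: |7| × 6 = 42 m
15–17 s: |8| × 2 = 16 m
Total distance = 146 m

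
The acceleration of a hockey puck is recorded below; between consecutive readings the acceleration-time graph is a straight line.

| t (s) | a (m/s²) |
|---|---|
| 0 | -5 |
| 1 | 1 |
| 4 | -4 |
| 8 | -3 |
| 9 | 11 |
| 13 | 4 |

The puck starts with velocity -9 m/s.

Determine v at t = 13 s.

Δv equals the area under the a-t graph; then v = v₀ + Δv.
0–1 s: ½(-5 + 1)(1) = -2 m/s
1–4 s: ½(1 + -4)(3) = -4.5 m/s
4–8 s: ½(-4 + -3)(4) = -14 m/s
8–9 s: ½(-3 + 11)(1) = 4 m/s
9–13 s: ½(11 + 4)(4) = 30 m/s
Δv = 13.5 m/s, so v(13) = -9 + (13.5) = 4.5 m/s.

4.5 m/s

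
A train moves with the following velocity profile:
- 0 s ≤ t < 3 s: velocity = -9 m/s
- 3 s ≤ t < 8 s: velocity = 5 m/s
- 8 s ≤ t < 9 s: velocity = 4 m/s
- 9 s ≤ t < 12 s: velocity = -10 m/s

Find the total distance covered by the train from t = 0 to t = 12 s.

86 m

Distance (not displacement) is the total path length: add the absolute areas under v-t.
0–3 s: |-9| × 3 = 27 m
3–8 s: |5| × 5 = 25 m
8–9 s: |4| × 1 = 4 m
9–12 s: |-10| × 3 = 30 m
Total distance = 86 m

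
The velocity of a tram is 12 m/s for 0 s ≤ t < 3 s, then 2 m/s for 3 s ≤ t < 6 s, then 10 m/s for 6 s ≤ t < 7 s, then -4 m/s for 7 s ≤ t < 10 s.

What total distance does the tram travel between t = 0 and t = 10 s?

Distance (not displacement) is the total path length: add the absolute areas under v-t.
0–3 s: |12| × 3 = 36 m
3–6 s: |2| × 3 = 6 m
6–7 s: |10| × 1 = 10 m
7–10 s: |-4| × 3 = 12 m
Total distance = 64 m

64 m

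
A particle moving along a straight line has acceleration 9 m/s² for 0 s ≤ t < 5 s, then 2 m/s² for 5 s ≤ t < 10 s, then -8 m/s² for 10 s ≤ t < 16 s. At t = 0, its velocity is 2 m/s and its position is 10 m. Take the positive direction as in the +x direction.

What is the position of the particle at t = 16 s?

590.5 m

On each constant-a segment, Δv = aΔt and Δx = v₀Δt + ½aΔt²; chain segment to segment.
0–5 s: v starts 2 m/s; Δx = 2·5 + ½·9·5² = 122.5 m; v ends 47 m/s.
5–10 s: v starts 47 m/s; Δx = 47·5 + ½·2·5² = 260 m; v ends 57 m/s.
10–16 s: v starts 57 m/s; Δx = 57·6 + ½·-8·6² = 198 m; v ends 9 m/s.
x(16) = 10 + Σ Δx = 590.5 m.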